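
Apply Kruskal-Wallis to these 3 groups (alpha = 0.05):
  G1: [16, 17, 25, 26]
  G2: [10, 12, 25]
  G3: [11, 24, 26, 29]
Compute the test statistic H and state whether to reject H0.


Step 1: Combine all N = 11 observations and assign midranks.
sorted (value, group, rank): (10,G2,1), (11,G3,2), (12,G2,3), (16,G1,4), (17,G1,5), (24,G3,6), (25,G1,7.5), (25,G2,7.5), (26,G1,9.5), (26,G3,9.5), (29,G3,11)
Step 2: Sum ranks within each group.
R_1 = 26 (n_1 = 4)
R_2 = 11.5 (n_2 = 3)
R_3 = 28.5 (n_3 = 4)
Step 3: H = 12/(N(N+1)) * sum(R_i^2/n_i) - 3(N+1)
     = 12/(11*12) * (26^2/4 + 11.5^2/3 + 28.5^2/4) - 3*12
     = 0.090909 * 416.146 - 36
     = 1.831439.
Step 4: Ties present; correction factor C = 1 - 12/(11^3 - 11) = 0.990909. Corrected H = 1.831439 / 0.990909 = 1.848242.
Step 5: Under H0, H ~ chi^2(2); p-value = 0.396880.
Step 6: alpha = 0.05. fail to reject H0.

H = 1.8482, df = 2, p = 0.396880, fail to reject H0.


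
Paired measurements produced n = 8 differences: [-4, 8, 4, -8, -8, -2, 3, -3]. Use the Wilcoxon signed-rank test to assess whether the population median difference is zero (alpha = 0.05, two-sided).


Step 1: Drop any zero differences (none here) and take |d_i|.
|d| = [4, 8, 4, 8, 8, 2, 3, 3]
Step 2: Midrank |d_i| (ties get averaged ranks).
ranks: |4|->4.5, |8|->7, |4|->4.5, |8|->7, |8|->7, |2|->1, |3|->2.5, |3|->2.5
Step 3: Attach original signs; sum ranks with positive sign and with negative sign.
W+ = 7 + 4.5 + 2.5 = 14
W- = 4.5 + 7 + 7 + 1 + 2.5 = 22
(Check: W+ + W- = 36 should equal n(n+1)/2 = 36.)
Step 4: Test statistic W = min(W+, W-) = 14.
Step 5: Ties in |d|, so use the tie-corrected normal approximation.
        E[W] = n(n+1)/4 = 8*9/4 = 18.
        Tie groups: |d|=3 (t=2), |d|=4 (t=2), |d|=8 (t=3); sum(t^3 - t) = 36.
        Var[W] = n(n+1)(2n+1)/24 - sum(t^3-t)/48 = 1224/24 - 36/48 = 50.25.
        z = (W - E[W]) / sqrt(Var[W]) = (14 - 18) / 7.0887 = -0.5643.
        Two-sided p = 2*Phi(z) = 0.572566.
Step 6: alpha = 0.05. fail to reject H0.

W+ = 14, W- = 22, W = min = 14, p = 0.572566, fail to reject H0.


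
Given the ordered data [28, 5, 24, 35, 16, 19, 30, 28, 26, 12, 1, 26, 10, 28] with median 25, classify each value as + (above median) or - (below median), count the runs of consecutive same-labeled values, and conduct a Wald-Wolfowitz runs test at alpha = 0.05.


Step 1: Compute median = 25; label A = above, B = below.
Labels in order: ABBABBAAABBABA  (n_A = 7, n_B = 7)
Step 2: Count runs R = 9.
Step 3: Under H0 (random ordering), E[R] = 2*n_A*n_B/(n_A+n_B) + 1 = 2*7*7/14 + 1 = 8.0000.
        Var[R] = 2*n_A*n_B*(2*n_A*n_B - n_A - n_B) / ((n_A+n_B)^2 * (n_A+n_B-1)) = 8232/2548 = 3.2308.
        SD[R] = 1.7974.
Step 4: Continuity-corrected z = (R - 0.5 - E[R]) / SD[R] = (9 - 0.5 - 8.0000) / 1.7974 = 0.2782.
Step 5: Two-sided p-value via normal approximation = 2*(1 - Phi(|z|)) = 0.780879.
Step 6: alpha = 0.05. fail to reject H0.

R = 9, z = 0.2782, p = 0.780879, fail to reject H0.


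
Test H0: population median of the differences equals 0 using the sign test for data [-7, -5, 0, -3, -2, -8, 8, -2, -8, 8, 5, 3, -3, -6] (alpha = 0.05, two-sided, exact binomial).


Step 1: Discard zero differences. Original n = 14; n_eff = number of nonzero differences = 13.
Nonzero differences (with sign): -7, -5, -3, -2, -8, +8, -2, -8, +8, +5, +3, -3, -6
Step 2: Count signs: positive = 4, negative = 9.
Step 3: Under H0: P(positive) = 0.5, so the number of positives S ~ Bin(13, 0.5).
Step 4: Two-sided exact p-value = sum of Bin(13,0.5) probabilities at or below the observed probability = 0.266846.
Step 5: alpha = 0.05. fail to reject H0.

n_eff = 13, pos = 4, neg = 9, p = 0.266846, fail to reject H0.


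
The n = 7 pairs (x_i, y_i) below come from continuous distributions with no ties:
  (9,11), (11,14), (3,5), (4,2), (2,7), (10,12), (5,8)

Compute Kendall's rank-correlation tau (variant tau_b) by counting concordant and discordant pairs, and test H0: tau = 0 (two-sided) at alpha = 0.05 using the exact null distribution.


Step 1: Enumerate the 21 unordered pairs (i,j) with i<j and classify each by sign(x_j-x_i) * sign(y_j-y_i).
  (1,2):dx=+2,dy=+3->C; (1,3):dx=-6,dy=-6->C; (1,4):dx=-5,dy=-9->C; (1,5):dx=-7,dy=-4->C
  (1,6):dx=+1,dy=+1->C; (1,7):dx=-4,dy=-3->C; (2,3):dx=-8,dy=-9->C; (2,4):dx=-7,dy=-12->C
  (2,5):dx=-9,dy=-7->C; (2,6):dx=-1,dy=-2->C; (2,7):dx=-6,dy=-6->C; (3,4):dx=+1,dy=-3->D
  (3,5):dx=-1,dy=+2->D; (3,6):dx=+7,dy=+7->C; (3,7):dx=+2,dy=+3->C; (4,5):dx=-2,dy=+5->D
  (4,6):dx=+6,dy=+10->C; (4,7):dx=+1,dy=+6->C; (5,6):dx=+8,dy=+5->C; (5,7):dx=+3,dy=+1->C
  (6,7):dx=-5,dy=-4->C
Step 2: C = 18, D = 3, total pairs = 21.
Step 3: tau = (C - D)/(n(n-1)/2) = (18 - 3)/21 = 0.714286.
Step 4: Exact two-sided p-value (enumerate n! = 5040 permutations of y under H0): p = 0.030159.
Step 5: alpha = 0.05. reject H0.

tau_b = 0.7143 (C=18, D=3), p = 0.030159, reject H0.


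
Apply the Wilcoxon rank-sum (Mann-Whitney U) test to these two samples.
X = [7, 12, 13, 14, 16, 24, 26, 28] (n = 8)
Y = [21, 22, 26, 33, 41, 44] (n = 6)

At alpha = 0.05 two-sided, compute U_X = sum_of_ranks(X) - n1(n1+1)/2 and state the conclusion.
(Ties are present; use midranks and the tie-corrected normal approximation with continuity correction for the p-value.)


Step 1: Combine and sort all 14 observations; assign midranks.
sorted (value, group): (7,X), (12,X), (13,X), (14,X), (16,X), (21,Y), (22,Y), (24,X), (26,X), (26,Y), (28,X), (33,Y), (41,Y), (44,Y)
ranks: 7->1, 12->2, 13->3, 14->4, 16->5, 21->6, 22->7, 24->8, 26->9.5, 26->9.5, 28->11, 33->12, 41->13, 44->14
Step 2: Rank sum for X: R1 = 1 + 2 + 3 + 4 + 5 + 8 + 9.5 + 11 = 43.5.
Step 3: U_X = R1 - n1(n1+1)/2 = 43.5 - 8*9/2 = 43.5 - 36 = 7.5.
       U_Y = n1*n2 - U_X = 48 - 7.5 = 40.5.
Step 4: Ties are present, so use the tie-corrected normal approximation (with continuity correction) for the p-value.
Step 5: p-value = 0.038653; compare to alpha = 0.05. reject H0.

U_X = 7.5, p = 0.038653, reject H0 at alpha = 0.05.


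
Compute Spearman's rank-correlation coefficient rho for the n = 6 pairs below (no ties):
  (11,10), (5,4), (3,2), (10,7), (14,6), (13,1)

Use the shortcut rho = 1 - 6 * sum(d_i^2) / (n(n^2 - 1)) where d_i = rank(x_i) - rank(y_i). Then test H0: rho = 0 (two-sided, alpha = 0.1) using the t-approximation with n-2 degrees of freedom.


Step 1: Rank x and y separately (midranks; no ties here).
rank(x): 11->4, 5->2, 3->1, 10->3, 14->6, 13->5
rank(y): 10->6, 4->3, 2->2, 7->5, 6->4, 1->1
Step 2: d_i = R_x(i) - R_y(i); compute d_i^2.
  (4-6)^2=4, (2-3)^2=1, (1-2)^2=1, (3-5)^2=4, (6-4)^2=4, (5-1)^2=16
sum(d^2) = 30.
Step 3: rho = 1 - 6*30 / (6*(6^2 - 1)) = 1 - 180/210 = 0.142857.
Step 4: Under H0, t = rho * sqrt((n-2)/(1-rho^2)) = 0.2887 ~ t(4).
Step 5: Two-sided p-value from the t-distribution with 4 df = 0.787172.
Step 6: alpha = 0.1. fail to reject H0.

rho = 0.1429, p = 0.787172, fail to reject H0 at alpha = 0.1.


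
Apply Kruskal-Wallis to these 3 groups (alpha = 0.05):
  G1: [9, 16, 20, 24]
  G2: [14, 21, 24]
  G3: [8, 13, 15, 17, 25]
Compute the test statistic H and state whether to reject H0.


Step 1: Combine all N = 12 observations and assign midranks.
sorted (value, group, rank): (8,G3,1), (9,G1,2), (13,G3,3), (14,G2,4), (15,G3,5), (16,G1,6), (17,G3,7), (20,G1,8), (21,G2,9), (24,G1,10.5), (24,G2,10.5), (25,G3,12)
Step 2: Sum ranks within each group.
R_1 = 26.5 (n_1 = 4)
R_2 = 23.5 (n_2 = 3)
R_3 = 28 (n_3 = 5)
Step 3: H = 12/(N(N+1)) * sum(R_i^2/n_i) - 3(N+1)
     = 12/(12*13) * (26.5^2/4 + 23.5^2/3 + 28^2/5) - 3*13
     = 0.076923 * 516.446 - 39
     = 0.726603.
Step 4: Ties present; correction factor C = 1 - 6/(12^3 - 12) = 0.996503. Corrected H = 0.726603 / 0.996503 = 0.729152.
Step 5: Under H0, H ~ chi^2(2); p-value = 0.694491.
Step 6: alpha = 0.05. fail to reject H0.

H = 0.7292, df = 2, p = 0.694491, fail to reject H0.


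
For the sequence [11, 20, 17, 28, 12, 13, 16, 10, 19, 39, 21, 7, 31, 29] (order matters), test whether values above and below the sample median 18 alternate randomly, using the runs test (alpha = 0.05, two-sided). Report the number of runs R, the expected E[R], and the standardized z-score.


Step 1: Compute median = 18; label A = above, B = below.
Labels in order: BABABBBBAAABAA  (n_A = 7, n_B = 7)
Step 2: Count runs R = 8.
Step 3: Under H0 (random ordering), E[R] = 2*n_A*n_B/(n_A+n_B) + 1 = 2*7*7/14 + 1 = 8.0000.
        Var[R] = 2*n_A*n_B*(2*n_A*n_B - n_A - n_B) / ((n_A+n_B)^2 * (n_A+n_B-1)) = 8232/2548 = 3.2308.
        SD[R] = 1.7974.
Step 4: R = E[R], so z = 0 with no continuity correction.
Step 5: Two-sided p-value via normal approximation = 2*(1 - Phi(|z|)) = 1.000000.
Step 6: alpha = 0.05. fail to reject H0.

R = 8, z = 0.0000, p = 1.000000, fail to reject H0.


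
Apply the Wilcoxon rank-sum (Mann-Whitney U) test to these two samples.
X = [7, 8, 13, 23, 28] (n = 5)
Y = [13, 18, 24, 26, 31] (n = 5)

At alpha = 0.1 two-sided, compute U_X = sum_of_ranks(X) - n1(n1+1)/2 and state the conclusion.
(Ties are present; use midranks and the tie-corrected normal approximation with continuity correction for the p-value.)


Step 1: Combine and sort all 10 observations; assign midranks.
sorted (value, group): (7,X), (8,X), (13,X), (13,Y), (18,Y), (23,X), (24,Y), (26,Y), (28,X), (31,Y)
ranks: 7->1, 8->2, 13->3.5, 13->3.5, 18->5, 23->6, 24->7, 26->8, 28->9, 31->10
Step 2: Rank sum for X: R1 = 1 + 2 + 3.5 + 6 + 9 = 21.5.
Step 3: U_X = R1 - n1(n1+1)/2 = 21.5 - 5*6/2 = 21.5 - 15 = 6.5.
       U_Y = n1*n2 - U_X = 25 - 6.5 = 18.5.
Step 4: Ties are present, so use the tie-corrected normal approximation (with continuity correction) for the p-value.
Step 5: p-value = 0.249153; compare to alpha = 0.1. fail to reject H0.

U_X = 6.5, p = 0.249153, fail to reject H0 at alpha = 0.1.


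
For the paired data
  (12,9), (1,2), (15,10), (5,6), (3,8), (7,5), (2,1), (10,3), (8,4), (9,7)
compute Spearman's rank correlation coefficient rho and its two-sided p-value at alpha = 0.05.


Step 1: Rank x and y separately (midranks; no ties here).
rank(x): 12->9, 1->1, 15->10, 5->4, 3->3, 7->5, 2->2, 10->8, 8->6, 9->7
rank(y): 9->9, 2->2, 10->10, 6->6, 8->8, 5->5, 1->1, 3->3, 4->4, 7->7
Step 2: d_i = R_x(i) - R_y(i); compute d_i^2.
  (9-9)^2=0, (1-2)^2=1, (10-10)^2=0, (4-6)^2=4, (3-8)^2=25, (5-5)^2=0, (2-1)^2=1, (8-3)^2=25, (6-4)^2=4, (7-7)^2=0
sum(d^2) = 60.
Step 3: rho = 1 - 6*60 / (10*(10^2 - 1)) = 1 - 360/990 = 0.636364.
Step 4: Under H0, t = rho * sqrt((n-2)/(1-rho^2)) = 2.3333 ~ t(8).
Step 5: Two-sided p-value from the t-distribution with 8 df = 0.047912.
Step 6: alpha = 0.05. reject H0.

rho = 0.6364, p = 0.047912, reject H0 at alpha = 0.05.


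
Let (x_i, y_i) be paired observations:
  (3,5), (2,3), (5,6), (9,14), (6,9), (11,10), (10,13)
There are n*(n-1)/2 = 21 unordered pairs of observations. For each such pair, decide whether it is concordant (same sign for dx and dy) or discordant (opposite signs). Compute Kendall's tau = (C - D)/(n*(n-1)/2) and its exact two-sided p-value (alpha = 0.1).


Step 1: Enumerate the 21 unordered pairs (i,j) with i<j and classify each by sign(x_j-x_i) * sign(y_j-y_i).
  (1,2):dx=-1,dy=-2->C; (1,3):dx=+2,dy=+1->C; (1,4):dx=+6,dy=+9->C; (1,5):dx=+3,dy=+4->C
  (1,6):dx=+8,dy=+5->C; (1,7):dx=+7,dy=+8->C; (2,3):dx=+3,dy=+3->C; (2,4):dx=+7,dy=+11->C
  (2,5):dx=+4,dy=+6->C; (2,6):dx=+9,dy=+7->C; (2,7):dx=+8,dy=+10->C; (3,4):dx=+4,dy=+8->C
  (3,5):dx=+1,dy=+3->C; (3,6):dx=+6,dy=+4->C; (3,7):dx=+5,dy=+7->C; (4,5):dx=-3,dy=-5->C
  (4,6):dx=+2,dy=-4->D; (4,7):dx=+1,dy=-1->D; (5,6):dx=+5,dy=+1->C; (5,7):dx=+4,dy=+4->C
  (6,7):dx=-1,dy=+3->D
Step 2: C = 18, D = 3, total pairs = 21.
Step 3: tau = (C - D)/(n(n-1)/2) = (18 - 3)/21 = 0.714286.
Step 4: Exact two-sided p-value (enumerate n! = 5040 permutations of y under H0): p = 0.030159.
Step 5: alpha = 0.1. reject H0.

tau_b = 0.7143 (C=18, D=3), p = 0.030159, reject H0.


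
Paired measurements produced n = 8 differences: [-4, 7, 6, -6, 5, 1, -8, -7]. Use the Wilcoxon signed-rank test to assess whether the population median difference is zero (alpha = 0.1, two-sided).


Step 1: Drop any zero differences (none here) and take |d_i|.
|d| = [4, 7, 6, 6, 5, 1, 8, 7]
Step 2: Midrank |d_i| (ties get averaged ranks).
ranks: |4|->2, |7|->6.5, |6|->4.5, |6|->4.5, |5|->3, |1|->1, |8|->8, |7|->6.5
Step 3: Attach original signs; sum ranks with positive sign and with negative sign.
W+ = 6.5 + 4.5 + 3 + 1 = 15
W- = 2 + 4.5 + 8 + 6.5 = 21
(Check: W+ + W- = 36 should equal n(n+1)/2 = 36.)
Step 4: Test statistic W = min(W+, W-) = 15.
Step 5: Ties in |d|, so use the tie-corrected normal approximation.
        E[W] = n(n+1)/4 = 8*9/4 = 18.
        Tie groups: |d|=6 (t=2), |d|=7 (t=2); sum(t^3 - t) = 12.
        Var[W] = n(n+1)(2n+1)/24 - sum(t^3-t)/48 = 1224/24 - 12/48 = 50.75.
        z = (W - E[W]) / sqrt(Var[W]) = (15 - 18) / 7.1239 = -0.4211.
        Two-sided p = 2*Phi(z) = 0.673669.
Step 6: alpha = 0.1. fail to reject H0.

W+ = 15, W- = 21, W = min = 15, p = 0.673669, fail to reject H0.


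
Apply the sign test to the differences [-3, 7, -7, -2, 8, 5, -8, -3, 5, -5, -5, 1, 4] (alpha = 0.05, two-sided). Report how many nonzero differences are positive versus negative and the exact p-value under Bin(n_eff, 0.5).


Step 1: Discard zero differences. Original n = 13; n_eff = number of nonzero differences = 13.
Nonzero differences (with sign): -3, +7, -7, -2, +8, +5, -8, -3, +5, -5, -5, +1, +4
Step 2: Count signs: positive = 6, negative = 7.
Step 3: Under H0: P(positive) = 0.5, so the number of positives S ~ Bin(13, 0.5).
Step 4: Two-sided exact p-value = sum of Bin(13,0.5) probabilities at or below the observed probability = 1.000000.
Step 5: alpha = 0.05. fail to reject H0.

n_eff = 13, pos = 6, neg = 7, p = 1.000000, fail to reject H0.


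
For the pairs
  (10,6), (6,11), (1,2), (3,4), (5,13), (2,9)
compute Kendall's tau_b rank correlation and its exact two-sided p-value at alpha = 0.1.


Step 1: Enumerate the 15 unordered pairs (i,j) with i<j and classify each by sign(x_j-x_i) * sign(y_j-y_i).
  (1,2):dx=-4,dy=+5->D; (1,3):dx=-9,dy=-4->C; (1,4):dx=-7,dy=-2->C; (1,5):dx=-5,dy=+7->D
  (1,6):dx=-8,dy=+3->D; (2,3):dx=-5,dy=-9->C; (2,4):dx=-3,dy=-7->C; (2,5):dx=-1,dy=+2->D
  (2,6):dx=-4,dy=-2->C; (3,4):dx=+2,dy=+2->C; (3,5):dx=+4,dy=+11->C; (3,6):dx=+1,dy=+7->C
  (4,5):dx=+2,dy=+9->C; (4,6):dx=-1,dy=+5->D; (5,6):dx=-3,dy=-4->C
Step 2: C = 10, D = 5, total pairs = 15.
Step 3: tau = (C - D)/(n(n-1)/2) = (10 - 5)/15 = 0.333333.
Step 4: Exact two-sided p-value (enumerate n! = 720 permutations of y under H0): p = 0.469444.
Step 5: alpha = 0.1. fail to reject H0.

tau_b = 0.3333 (C=10, D=5), p = 0.469444, fail to reject H0.


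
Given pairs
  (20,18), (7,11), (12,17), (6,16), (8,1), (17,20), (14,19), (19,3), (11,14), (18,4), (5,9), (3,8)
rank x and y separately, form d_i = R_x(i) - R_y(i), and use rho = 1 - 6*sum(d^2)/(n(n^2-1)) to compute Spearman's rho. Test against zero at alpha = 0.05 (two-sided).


Step 1: Rank x and y separately (midranks; no ties here).
rank(x): 20->12, 7->4, 12->7, 6->3, 8->5, 17->9, 14->8, 19->11, 11->6, 18->10, 5->2, 3->1
rank(y): 18->10, 11->6, 17->9, 16->8, 1->1, 20->12, 19->11, 3->2, 14->7, 4->3, 9->5, 8->4
Step 2: d_i = R_x(i) - R_y(i); compute d_i^2.
  (12-10)^2=4, (4-6)^2=4, (7-9)^2=4, (3-8)^2=25, (5-1)^2=16, (9-12)^2=9, (8-11)^2=9, (11-2)^2=81, (6-7)^2=1, (10-3)^2=49, (2-5)^2=9, (1-4)^2=9
sum(d^2) = 220.
Step 3: rho = 1 - 6*220 / (12*(12^2 - 1)) = 1 - 1320/1716 = 0.230769.
Step 4: Under H0, t = rho * sqrt((n-2)/(1-rho^2)) = 0.7500 ~ t(10).
Step 5: Two-sided p-value from the t-distribution with 10 df = 0.470532.
Step 6: alpha = 0.05. fail to reject H0.

rho = 0.2308, p = 0.470532, fail to reject H0 at alpha = 0.05.


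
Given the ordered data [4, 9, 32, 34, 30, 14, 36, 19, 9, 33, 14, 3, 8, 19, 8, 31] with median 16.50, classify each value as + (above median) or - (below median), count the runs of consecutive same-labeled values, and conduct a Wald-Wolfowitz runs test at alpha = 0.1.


Step 1: Compute median = 16.50; label A = above, B = below.
Labels in order: BBAAABAABABBBABA  (n_A = 8, n_B = 8)
Step 2: Count runs R = 10.
Step 3: Under H0 (random ordering), E[R] = 2*n_A*n_B/(n_A+n_B) + 1 = 2*8*8/16 + 1 = 9.0000.
        Var[R] = 2*n_A*n_B*(2*n_A*n_B - n_A - n_B) / ((n_A+n_B)^2 * (n_A+n_B-1)) = 14336/3840 = 3.7333.
        SD[R] = 1.9322.
Step 4: Continuity-corrected z = (R - 0.5 - E[R]) / SD[R] = (10 - 0.5 - 9.0000) / 1.9322 = 0.2588.
Step 5: Two-sided p-value via normal approximation = 2*(1 - Phi(|z|)) = 0.795809.
Step 6: alpha = 0.1. fail to reject H0.

R = 10, z = 0.2588, p = 0.795809, fail to reject H0.


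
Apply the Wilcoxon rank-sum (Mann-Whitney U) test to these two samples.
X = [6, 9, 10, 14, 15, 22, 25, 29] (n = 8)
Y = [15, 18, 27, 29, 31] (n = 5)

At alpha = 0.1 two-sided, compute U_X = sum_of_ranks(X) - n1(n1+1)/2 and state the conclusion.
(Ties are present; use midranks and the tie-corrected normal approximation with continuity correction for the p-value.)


Step 1: Combine and sort all 13 observations; assign midranks.
sorted (value, group): (6,X), (9,X), (10,X), (14,X), (15,X), (15,Y), (18,Y), (22,X), (25,X), (27,Y), (29,X), (29,Y), (31,Y)
ranks: 6->1, 9->2, 10->3, 14->4, 15->5.5, 15->5.5, 18->7, 22->8, 25->9, 27->10, 29->11.5, 29->11.5, 31->13
Step 2: Rank sum for X: R1 = 1 + 2 + 3 + 4 + 5.5 + 8 + 9 + 11.5 = 44.
Step 3: U_X = R1 - n1(n1+1)/2 = 44 - 8*9/2 = 44 - 36 = 8.
       U_Y = n1*n2 - U_X = 40 - 8 = 32.
Step 4: Ties are present, so use the tie-corrected normal approximation (with continuity correction) for the p-value.
Step 5: p-value = 0.091397; compare to alpha = 0.1. reject H0.

U_X = 8, p = 0.091397, reject H0 at alpha = 0.1.


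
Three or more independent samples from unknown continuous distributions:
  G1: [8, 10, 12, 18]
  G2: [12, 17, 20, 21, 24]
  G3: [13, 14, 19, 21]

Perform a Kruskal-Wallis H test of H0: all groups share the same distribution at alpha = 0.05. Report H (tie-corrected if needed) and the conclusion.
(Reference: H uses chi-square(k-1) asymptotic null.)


Step 1: Combine all N = 13 observations and assign midranks.
sorted (value, group, rank): (8,G1,1), (10,G1,2), (12,G1,3.5), (12,G2,3.5), (13,G3,5), (14,G3,6), (17,G2,7), (18,G1,8), (19,G3,9), (20,G2,10), (21,G2,11.5), (21,G3,11.5), (24,G2,13)
Step 2: Sum ranks within each group.
R_1 = 14.5 (n_1 = 4)
R_2 = 45 (n_2 = 5)
R_3 = 31.5 (n_3 = 4)
Step 3: H = 12/(N(N+1)) * sum(R_i^2/n_i) - 3(N+1)
     = 12/(13*14) * (14.5^2/4 + 45^2/5 + 31.5^2/4) - 3*14
     = 0.065934 * 705.625 - 42
     = 4.524725.
Step 4: Ties present; correction factor C = 1 - 12/(13^3 - 13) = 0.994505. Corrected H = 4.524725 / 0.994505 = 4.549724.
Step 5: Under H0, H ~ chi^2(2); p-value = 0.102811.
Step 6: alpha = 0.05. fail to reject H0.

H = 4.5497, df = 2, p = 0.102811, fail to reject H0.


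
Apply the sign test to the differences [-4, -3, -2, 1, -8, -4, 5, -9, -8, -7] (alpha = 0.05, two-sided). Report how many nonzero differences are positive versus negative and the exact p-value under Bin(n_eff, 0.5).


Step 1: Discard zero differences. Original n = 10; n_eff = number of nonzero differences = 10.
Nonzero differences (with sign): -4, -3, -2, +1, -8, -4, +5, -9, -8, -7
Step 2: Count signs: positive = 2, negative = 8.
Step 3: Under H0: P(positive) = 0.5, so the number of positives S ~ Bin(10, 0.5).
Step 4: Two-sided exact p-value = sum of Bin(10,0.5) probabilities at or below the observed probability = 0.109375.
Step 5: alpha = 0.05. fail to reject H0.

n_eff = 10, pos = 2, neg = 8, p = 0.109375, fail to reject H0.


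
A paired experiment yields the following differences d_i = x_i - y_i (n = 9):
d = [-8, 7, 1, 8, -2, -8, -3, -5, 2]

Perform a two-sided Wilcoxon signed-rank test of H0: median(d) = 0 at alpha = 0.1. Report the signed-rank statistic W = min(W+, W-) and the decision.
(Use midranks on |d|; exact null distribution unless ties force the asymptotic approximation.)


Step 1: Drop any zero differences (none here) and take |d_i|.
|d| = [8, 7, 1, 8, 2, 8, 3, 5, 2]
Step 2: Midrank |d_i| (ties get averaged ranks).
ranks: |8|->8, |7|->6, |1|->1, |8|->8, |2|->2.5, |8|->8, |3|->4, |5|->5, |2|->2.5
Step 3: Attach original signs; sum ranks with positive sign and with negative sign.
W+ = 6 + 1 + 8 + 2.5 = 17.5
W- = 8 + 2.5 + 8 + 4 + 5 = 27.5
(Check: W+ + W- = 45 should equal n(n+1)/2 = 45.)
Step 4: Test statistic W = min(W+, W-) = 17.5.
Step 5: Ties in |d|, so use the tie-corrected normal approximation.
        E[W] = n(n+1)/4 = 9*10/4 = 22.5.
        Tie groups: |d|=2 (t=2), |d|=8 (t=3); sum(t^3 - t) = 30.
        Var[W] = n(n+1)(2n+1)/24 - sum(t^3-t)/48 = 1710/24 - 30/48 = 70.625.
        z = (W - E[W]) / sqrt(Var[W]) = (17.5 - 22.5) / 8.4039 = -0.5950.
        Two-sided p = 2*Phi(z) = 0.551867.
Step 6: alpha = 0.1. fail to reject H0.

W+ = 17.5, W- = 27.5, W = min = 17.5, p = 0.551867, fail to reject H0.


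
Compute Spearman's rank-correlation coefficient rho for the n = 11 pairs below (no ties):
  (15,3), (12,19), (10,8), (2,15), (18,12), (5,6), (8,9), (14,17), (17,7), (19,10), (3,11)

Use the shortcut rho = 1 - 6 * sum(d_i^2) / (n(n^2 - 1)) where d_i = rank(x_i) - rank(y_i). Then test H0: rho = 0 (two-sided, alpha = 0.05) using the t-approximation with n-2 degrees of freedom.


Step 1: Rank x and y separately (midranks; no ties here).
rank(x): 15->8, 12->6, 10->5, 2->1, 18->10, 5->3, 8->4, 14->7, 17->9, 19->11, 3->2
rank(y): 3->1, 19->11, 8->4, 15->9, 12->8, 6->2, 9->5, 17->10, 7->3, 10->6, 11->7
Step 2: d_i = R_x(i) - R_y(i); compute d_i^2.
  (8-1)^2=49, (6-11)^2=25, (5-4)^2=1, (1-9)^2=64, (10-8)^2=4, (3-2)^2=1, (4-5)^2=1, (7-10)^2=9, (9-3)^2=36, (11-6)^2=25, (2-7)^2=25
sum(d^2) = 240.
Step 3: rho = 1 - 6*240 / (11*(11^2 - 1)) = 1 - 1440/1320 = -0.090909.
Step 4: Under H0, t = rho * sqrt((n-2)/(1-rho^2)) = -0.2739 ~ t(9).
Step 5: Two-sided p-value from the t-distribution with 9 df = 0.790373.
Step 6: alpha = 0.05. fail to reject H0.

rho = -0.0909, p = 0.790373, fail to reject H0 at alpha = 0.05.


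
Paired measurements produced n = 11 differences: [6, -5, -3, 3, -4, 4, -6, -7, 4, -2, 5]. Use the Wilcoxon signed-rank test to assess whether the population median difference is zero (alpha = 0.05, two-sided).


Step 1: Drop any zero differences (none here) and take |d_i|.
|d| = [6, 5, 3, 3, 4, 4, 6, 7, 4, 2, 5]
Step 2: Midrank |d_i| (ties get averaged ranks).
ranks: |6|->9.5, |5|->7.5, |3|->2.5, |3|->2.5, |4|->5, |4|->5, |6|->9.5, |7|->11, |4|->5, |2|->1, |5|->7.5
Step 3: Attach original signs; sum ranks with positive sign and with negative sign.
W+ = 9.5 + 2.5 + 5 + 5 + 7.5 = 29.5
W- = 7.5 + 2.5 + 5 + 9.5 + 11 + 1 = 36.5
(Check: W+ + W- = 66 should equal n(n+1)/2 = 66.)
Step 4: Test statistic W = min(W+, W-) = 29.5.
Step 5: Ties in |d|, so use the tie-corrected normal approximation.
        E[W] = n(n+1)/4 = 11*12/4 = 33.
        Tie groups: |d|=3 (t=2), |d|=4 (t=3), |d|=5 (t=2), |d|=6 (t=2); sum(t^3 - t) = 42.
        Var[W] = n(n+1)(2n+1)/24 - sum(t^3-t)/48 = 3036/24 - 42/48 = 125.625.
        z = (W - E[W]) / sqrt(Var[W]) = (29.5 - 33) / 11.2083 = -0.3123.
        Two-sided p = 2*Phi(z) = 0.754835.
Step 6: alpha = 0.05. fail to reject H0.

W+ = 29.5, W- = 36.5, W = min = 29.5, p = 0.754835, fail to reject H0.


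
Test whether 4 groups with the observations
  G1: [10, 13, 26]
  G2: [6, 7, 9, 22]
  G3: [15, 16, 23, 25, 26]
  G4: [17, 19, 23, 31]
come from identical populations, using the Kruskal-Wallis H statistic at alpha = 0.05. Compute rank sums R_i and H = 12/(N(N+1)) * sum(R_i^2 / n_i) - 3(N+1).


Step 1: Combine all N = 16 observations and assign midranks.
sorted (value, group, rank): (6,G2,1), (7,G2,2), (9,G2,3), (10,G1,4), (13,G1,5), (15,G3,6), (16,G3,7), (17,G4,8), (19,G4,9), (22,G2,10), (23,G3,11.5), (23,G4,11.5), (25,G3,13), (26,G1,14.5), (26,G3,14.5), (31,G4,16)
Step 2: Sum ranks within each group.
R_1 = 23.5 (n_1 = 3)
R_2 = 16 (n_2 = 4)
R_3 = 52 (n_3 = 5)
R_4 = 44.5 (n_4 = 4)
Step 3: H = 12/(N(N+1)) * sum(R_i^2/n_i) - 3(N+1)
     = 12/(16*17) * (23.5^2/3 + 16^2/4 + 52^2/5 + 44.5^2/4) - 3*17
     = 0.044118 * 1283.95 - 51
     = 5.644669.
Step 4: Ties present; correction factor C = 1 - 12/(16^3 - 16) = 0.997059. Corrected H = 5.644669 / 0.997059 = 5.661320.
Step 5: Under H0, H ~ chi^2(3); p-value = 0.129302.
Step 6: alpha = 0.05. fail to reject H0.

H = 5.6613, df = 3, p = 0.129302, fail to reject H0.


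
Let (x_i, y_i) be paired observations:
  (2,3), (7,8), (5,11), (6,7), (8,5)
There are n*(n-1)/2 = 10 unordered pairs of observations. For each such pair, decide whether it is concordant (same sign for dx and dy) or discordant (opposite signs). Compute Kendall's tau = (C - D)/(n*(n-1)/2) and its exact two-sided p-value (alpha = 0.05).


Step 1: Enumerate the 10 unordered pairs (i,j) with i<j and classify each by sign(x_j-x_i) * sign(y_j-y_i).
  (1,2):dx=+5,dy=+5->C; (1,3):dx=+3,dy=+8->C; (1,4):dx=+4,dy=+4->C; (1,5):dx=+6,dy=+2->C
  (2,3):dx=-2,dy=+3->D; (2,4):dx=-1,dy=-1->C; (2,5):dx=+1,dy=-3->D; (3,4):dx=+1,dy=-4->D
  (3,5):dx=+3,dy=-6->D; (4,5):dx=+2,dy=-2->D
Step 2: C = 5, D = 5, total pairs = 10.
Step 3: tau = (C - D)/(n(n-1)/2) = (5 - 5)/10 = 0.000000.
Step 4: Exact two-sided p-value (enumerate n! = 120 permutations of y under H0): p = 1.000000.
Step 5: alpha = 0.05. fail to reject H0.

tau_b = 0.0000 (C=5, D=5), p = 1.000000, fail to reject H0.


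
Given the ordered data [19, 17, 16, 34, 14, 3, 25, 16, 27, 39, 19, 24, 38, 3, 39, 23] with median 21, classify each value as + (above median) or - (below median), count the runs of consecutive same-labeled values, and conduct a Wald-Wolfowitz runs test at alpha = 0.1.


Step 1: Compute median = 21; label A = above, B = below.
Labels in order: BBBABBABAABAABAA  (n_A = 8, n_B = 8)
Step 2: Count runs R = 10.
Step 3: Under H0 (random ordering), E[R] = 2*n_A*n_B/(n_A+n_B) + 1 = 2*8*8/16 + 1 = 9.0000.
        Var[R] = 2*n_A*n_B*(2*n_A*n_B - n_A - n_B) / ((n_A+n_B)^2 * (n_A+n_B-1)) = 14336/3840 = 3.7333.
        SD[R] = 1.9322.
Step 4: Continuity-corrected z = (R - 0.5 - E[R]) / SD[R] = (10 - 0.5 - 9.0000) / 1.9322 = 0.2588.
Step 5: Two-sided p-value via normal approximation = 2*(1 - Phi(|z|)) = 0.795809.
Step 6: alpha = 0.1. fail to reject H0.

R = 10, z = 0.2588, p = 0.795809, fail to reject H0.


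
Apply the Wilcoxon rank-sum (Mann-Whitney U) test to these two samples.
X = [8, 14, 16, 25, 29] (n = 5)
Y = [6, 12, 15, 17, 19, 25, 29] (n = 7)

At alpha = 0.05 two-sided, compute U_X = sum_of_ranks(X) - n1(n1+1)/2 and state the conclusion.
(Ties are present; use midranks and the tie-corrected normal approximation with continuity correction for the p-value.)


Step 1: Combine and sort all 12 observations; assign midranks.
sorted (value, group): (6,Y), (8,X), (12,Y), (14,X), (15,Y), (16,X), (17,Y), (19,Y), (25,X), (25,Y), (29,X), (29,Y)
ranks: 6->1, 8->2, 12->3, 14->4, 15->5, 16->6, 17->7, 19->8, 25->9.5, 25->9.5, 29->11.5, 29->11.5
Step 2: Rank sum for X: R1 = 2 + 4 + 6 + 9.5 + 11.5 = 33.
Step 3: U_X = R1 - n1(n1+1)/2 = 33 - 5*6/2 = 33 - 15 = 18.
       U_Y = n1*n2 - U_X = 35 - 18 = 17.
Step 4: Ties are present, so use the tie-corrected normal approximation (with continuity correction) for the p-value.
Step 5: p-value = 1.000000; compare to alpha = 0.05. fail to reject H0.

U_X = 18, p = 1.000000, fail to reject H0 at alpha = 0.05.


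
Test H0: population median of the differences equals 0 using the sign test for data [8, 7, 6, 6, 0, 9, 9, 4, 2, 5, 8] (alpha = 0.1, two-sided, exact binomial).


Step 1: Discard zero differences. Original n = 11; n_eff = number of nonzero differences = 10.
Nonzero differences (with sign): +8, +7, +6, +6, +9, +9, +4, +2, +5, +8
Step 2: Count signs: positive = 10, negative = 0.
Step 3: Under H0: P(positive) = 0.5, so the number of positives S ~ Bin(10, 0.5).
Step 4: Two-sided exact p-value = sum of Bin(10,0.5) probabilities at or below the observed probability = 0.001953.
Step 5: alpha = 0.1. reject H0.

n_eff = 10, pos = 10, neg = 0, p = 0.001953, reject H0.


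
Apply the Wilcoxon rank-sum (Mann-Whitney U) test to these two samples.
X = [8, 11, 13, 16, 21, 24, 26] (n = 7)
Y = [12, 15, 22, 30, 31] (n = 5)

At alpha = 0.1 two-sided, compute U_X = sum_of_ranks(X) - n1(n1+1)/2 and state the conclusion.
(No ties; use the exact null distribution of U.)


Step 1: Combine and sort all 12 observations; assign midranks.
sorted (value, group): (8,X), (11,X), (12,Y), (13,X), (15,Y), (16,X), (21,X), (22,Y), (24,X), (26,X), (30,Y), (31,Y)
ranks: 8->1, 11->2, 12->3, 13->4, 15->5, 16->6, 21->7, 22->8, 24->9, 26->10, 30->11, 31->12
Step 2: Rank sum for X: R1 = 1 + 2 + 4 + 6 + 7 + 9 + 10 = 39.
Step 3: U_X = R1 - n1(n1+1)/2 = 39 - 7*8/2 = 39 - 28 = 11.
       U_Y = n1*n2 - U_X = 35 - 11 = 24.
Step 4: No ties, so the exact null distribution of U (based on enumerating the C(12,7) = 792 equally likely rank assignments) gives the two-sided p-value.
Step 5: p-value = 0.343434; compare to alpha = 0.1. fail to reject H0.

U_X = 11, p = 0.343434, fail to reject H0 at alpha = 0.1.


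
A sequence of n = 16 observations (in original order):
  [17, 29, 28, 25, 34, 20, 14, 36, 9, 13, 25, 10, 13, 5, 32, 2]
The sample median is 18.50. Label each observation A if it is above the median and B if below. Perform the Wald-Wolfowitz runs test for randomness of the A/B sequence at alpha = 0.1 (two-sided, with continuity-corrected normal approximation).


Step 1: Compute median = 18.50; label A = above, B = below.
Labels in order: BAAAAABABBABBBAB  (n_A = 8, n_B = 8)
Step 2: Count runs R = 9.
Step 3: Under H0 (random ordering), E[R] = 2*n_A*n_B/(n_A+n_B) + 1 = 2*8*8/16 + 1 = 9.0000.
        Var[R] = 2*n_A*n_B*(2*n_A*n_B - n_A - n_B) / ((n_A+n_B)^2 * (n_A+n_B-1)) = 14336/3840 = 3.7333.
        SD[R] = 1.9322.
Step 4: R = E[R], so z = 0 with no continuity correction.
Step 5: Two-sided p-value via normal approximation = 2*(1 - Phi(|z|)) = 1.000000.
Step 6: alpha = 0.1. fail to reject H0.

R = 9, z = 0.0000, p = 1.000000, fail to reject H0.


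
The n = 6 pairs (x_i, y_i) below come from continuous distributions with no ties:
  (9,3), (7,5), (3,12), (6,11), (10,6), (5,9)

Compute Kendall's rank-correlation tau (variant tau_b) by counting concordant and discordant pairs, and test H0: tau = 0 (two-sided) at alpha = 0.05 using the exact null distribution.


Step 1: Enumerate the 15 unordered pairs (i,j) with i<j and classify each by sign(x_j-x_i) * sign(y_j-y_i).
  (1,2):dx=-2,dy=+2->D; (1,3):dx=-6,dy=+9->D; (1,4):dx=-3,dy=+8->D; (1,5):dx=+1,dy=+3->C
  (1,6):dx=-4,dy=+6->D; (2,3):dx=-4,dy=+7->D; (2,4):dx=-1,dy=+6->D; (2,5):dx=+3,dy=+1->C
  (2,6):dx=-2,dy=+4->D; (3,4):dx=+3,dy=-1->D; (3,5):dx=+7,dy=-6->D; (3,6):dx=+2,dy=-3->D
  (4,5):dx=+4,dy=-5->D; (4,6):dx=-1,dy=-2->C; (5,6):dx=-5,dy=+3->D
Step 2: C = 3, D = 12, total pairs = 15.
Step 3: tau = (C - D)/(n(n-1)/2) = (3 - 12)/15 = -0.600000.
Step 4: Exact two-sided p-value (enumerate n! = 720 permutations of y under H0): p = 0.136111.
Step 5: alpha = 0.05. fail to reject H0.

tau_b = -0.6000 (C=3, D=12), p = 0.136111, fail to reject H0.


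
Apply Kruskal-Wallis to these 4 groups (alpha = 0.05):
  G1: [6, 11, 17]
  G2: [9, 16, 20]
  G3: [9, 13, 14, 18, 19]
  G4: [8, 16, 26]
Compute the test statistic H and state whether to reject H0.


Step 1: Combine all N = 14 observations and assign midranks.
sorted (value, group, rank): (6,G1,1), (8,G4,2), (9,G2,3.5), (9,G3,3.5), (11,G1,5), (13,G3,6), (14,G3,7), (16,G2,8.5), (16,G4,8.5), (17,G1,10), (18,G3,11), (19,G3,12), (20,G2,13), (26,G4,14)
Step 2: Sum ranks within each group.
R_1 = 16 (n_1 = 3)
R_2 = 25 (n_2 = 3)
R_3 = 39.5 (n_3 = 5)
R_4 = 24.5 (n_4 = 3)
Step 3: H = 12/(N(N+1)) * sum(R_i^2/n_i) - 3(N+1)
     = 12/(14*15) * (16^2/3 + 25^2/3 + 39.5^2/5 + 24.5^2/3) - 3*15
     = 0.057143 * 805.8 - 45
     = 1.045714.
Step 4: Ties present; correction factor C = 1 - 12/(14^3 - 14) = 0.995604. Corrected H = 1.045714 / 0.995604 = 1.050331.
Step 5: Under H0, H ~ chi^2(3); p-value = 0.789076.
Step 6: alpha = 0.05. fail to reject H0.

H = 1.0503, df = 3, p = 0.789076, fail to reject H0.


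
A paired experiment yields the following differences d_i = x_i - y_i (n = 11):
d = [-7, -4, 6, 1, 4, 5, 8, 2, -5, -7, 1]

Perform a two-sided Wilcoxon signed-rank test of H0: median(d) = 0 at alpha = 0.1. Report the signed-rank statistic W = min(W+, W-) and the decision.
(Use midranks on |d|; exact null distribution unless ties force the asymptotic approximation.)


Step 1: Drop any zero differences (none here) and take |d_i|.
|d| = [7, 4, 6, 1, 4, 5, 8, 2, 5, 7, 1]
Step 2: Midrank |d_i| (ties get averaged ranks).
ranks: |7|->9.5, |4|->4.5, |6|->8, |1|->1.5, |4|->4.5, |5|->6.5, |8|->11, |2|->3, |5|->6.5, |7|->9.5, |1|->1.5
Step 3: Attach original signs; sum ranks with positive sign and with negative sign.
W+ = 8 + 1.5 + 4.5 + 6.5 + 11 + 3 + 1.5 = 36
W- = 9.5 + 4.5 + 6.5 + 9.5 = 30
(Check: W+ + W- = 66 should equal n(n+1)/2 = 66.)
Step 4: Test statistic W = min(W+, W-) = 30.
Step 5: Ties in |d|, so use the tie-corrected normal approximation.
        E[W] = n(n+1)/4 = 11*12/4 = 33.
        Tie groups: |d|=1 (t=2), |d|=4 (t=2), |d|=5 (t=2), |d|=7 (t=2); sum(t^3 - t) = 24.
        Var[W] = n(n+1)(2n+1)/24 - sum(t^3-t)/48 = 3036/24 - 24/48 = 126.
        z = (W - E[W]) / sqrt(Var[W]) = (30 - 33) / 11.2250 = -0.2673.
        Two-sided p = 2*Phi(z) = 0.789268.
Step 6: alpha = 0.1. fail to reject H0.

W+ = 36, W- = 30, W = min = 30, p = 0.789268, fail to reject H0.


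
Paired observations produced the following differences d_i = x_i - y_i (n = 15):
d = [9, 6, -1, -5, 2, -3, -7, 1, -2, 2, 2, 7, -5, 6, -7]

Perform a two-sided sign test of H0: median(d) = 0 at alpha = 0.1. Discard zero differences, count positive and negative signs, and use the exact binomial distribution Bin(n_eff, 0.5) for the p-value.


Step 1: Discard zero differences. Original n = 15; n_eff = number of nonzero differences = 15.
Nonzero differences (with sign): +9, +6, -1, -5, +2, -3, -7, +1, -2, +2, +2, +7, -5, +6, -7
Step 2: Count signs: positive = 8, negative = 7.
Step 3: Under H0: P(positive) = 0.5, so the number of positives S ~ Bin(15, 0.5).
Step 4: Two-sided exact p-value = sum of Bin(15,0.5) probabilities at or below the observed probability = 1.000000.
Step 5: alpha = 0.1. fail to reject H0.

n_eff = 15, pos = 8, neg = 7, p = 1.000000, fail to reject H0.


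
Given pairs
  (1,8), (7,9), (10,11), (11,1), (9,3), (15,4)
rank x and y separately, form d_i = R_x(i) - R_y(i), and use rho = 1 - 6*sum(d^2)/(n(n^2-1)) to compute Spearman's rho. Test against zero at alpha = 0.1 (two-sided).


Step 1: Rank x and y separately (midranks; no ties here).
rank(x): 1->1, 7->2, 10->4, 11->5, 9->3, 15->6
rank(y): 8->4, 9->5, 11->6, 1->1, 3->2, 4->3
Step 2: d_i = R_x(i) - R_y(i); compute d_i^2.
  (1-4)^2=9, (2-5)^2=9, (4-6)^2=4, (5-1)^2=16, (3-2)^2=1, (6-3)^2=9
sum(d^2) = 48.
Step 3: rho = 1 - 6*48 / (6*(6^2 - 1)) = 1 - 288/210 = -0.371429.
Step 4: Under H0, t = rho * sqrt((n-2)/(1-rho^2)) = -0.8001 ~ t(4).
Step 5: Two-sided p-value from the t-distribution with 4 df = 0.468478.
Step 6: alpha = 0.1. fail to reject H0.

rho = -0.3714, p = 0.468478, fail to reject H0 at alpha = 0.1.


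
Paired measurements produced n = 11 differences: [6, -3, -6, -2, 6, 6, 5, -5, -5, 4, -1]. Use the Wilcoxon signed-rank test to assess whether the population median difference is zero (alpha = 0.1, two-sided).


Step 1: Drop any zero differences (none here) and take |d_i|.
|d| = [6, 3, 6, 2, 6, 6, 5, 5, 5, 4, 1]
Step 2: Midrank |d_i| (ties get averaged ranks).
ranks: |6|->9.5, |3|->3, |6|->9.5, |2|->2, |6|->9.5, |6|->9.5, |5|->6, |5|->6, |5|->6, |4|->4, |1|->1
Step 3: Attach original signs; sum ranks with positive sign and with negative sign.
W+ = 9.5 + 9.5 + 9.5 + 6 + 4 = 38.5
W- = 3 + 9.5 + 2 + 6 + 6 + 1 = 27.5
(Check: W+ + W- = 66 should equal n(n+1)/2 = 66.)
Step 4: Test statistic W = min(W+, W-) = 27.5.
Step 5: Ties in |d|, so use the tie-corrected normal approximation.
        E[W] = n(n+1)/4 = 11*12/4 = 33.
        Tie groups: |d|=5 (t=3), |d|=6 (t=4); sum(t^3 - t) = 84.
        Var[W] = n(n+1)(2n+1)/24 - sum(t^3-t)/48 = 3036/24 - 84/48 = 124.75.
        z = (W - E[W]) / sqrt(Var[W]) = (27.5 - 33) / 11.1692 = -0.4924.
        Two-sided p = 2*Phi(z) = 0.622417.
Step 6: alpha = 0.1. fail to reject H0.

W+ = 38.5, W- = 27.5, W = min = 27.5, p = 0.622417, fail to reject H0.


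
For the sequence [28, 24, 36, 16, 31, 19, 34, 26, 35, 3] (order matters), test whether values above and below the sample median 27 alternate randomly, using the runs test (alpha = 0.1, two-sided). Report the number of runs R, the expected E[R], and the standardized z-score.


Step 1: Compute median = 27; label A = above, B = below.
Labels in order: ABABABABAB  (n_A = 5, n_B = 5)
Step 2: Count runs R = 10.
Step 3: Under H0 (random ordering), E[R] = 2*n_A*n_B/(n_A+n_B) + 1 = 2*5*5/10 + 1 = 6.0000.
        Var[R] = 2*n_A*n_B*(2*n_A*n_B - n_A - n_B) / ((n_A+n_B)^2 * (n_A+n_B-1)) = 2000/900 = 2.2222.
        SD[R] = 1.4907.
Step 4: Continuity-corrected z = (R - 0.5 - E[R]) / SD[R] = (10 - 0.5 - 6.0000) / 1.4907 = 2.3479.
Step 5: Two-sided p-value via normal approximation = 2*(1 - Phi(|z|)) = 0.018881.
Step 6: alpha = 0.1. reject H0.

R = 10, z = 2.3479, p = 0.018881, reject H0.


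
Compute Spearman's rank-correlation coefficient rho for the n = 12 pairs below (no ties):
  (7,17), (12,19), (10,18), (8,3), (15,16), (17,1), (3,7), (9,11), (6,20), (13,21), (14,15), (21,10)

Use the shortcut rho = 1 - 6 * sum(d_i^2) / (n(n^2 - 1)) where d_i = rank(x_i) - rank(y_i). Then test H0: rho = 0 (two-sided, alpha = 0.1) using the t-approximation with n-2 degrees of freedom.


Step 1: Rank x and y separately (midranks; no ties here).
rank(x): 7->3, 12->7, 10->6, 8->4, 15->10, 17->11, 3->1, 9->5, 6->2, 13->8, 14->9, 21->12
rank(y): 17->8, 19->10, 18->9, 3->2, 16->7, 1->1, 7->3, 11->5, 20->11, 21->12, 15->6, 10->4
Step 2: d_i = R_x(i) - R_y(i); compute d_i^2.
  (3-8)^2=25, (7-10)^2=9, (6-9)^2=9, (4-2)^2=4, (10-7)^2=9, (11-1)^2=100, (1-3)^2=4, (5-5)^2=0, (2-11)^2=81, (8-12)^2=16, (9-6)^2=9, (12-4)^2=64
sum(d^2) = 330.
Step 3: rho = 1 - 6*330 / (12*(12^2 - 1)) = 1 - 1980/1716 = -0.153846.
Step 4: Under H0, t = rho * sqrt((n-2)/(1-rho^2)) = -0.4924 ~ t(10).
Step 5: Two-sided p-value from the t-distribution with 10 df = 0.633091.
Step 6: alpha = 0.1. fail to reject H0.

rho = -0.1538, p = 0.633091, fail to reject H0 at alpha = 0.1.


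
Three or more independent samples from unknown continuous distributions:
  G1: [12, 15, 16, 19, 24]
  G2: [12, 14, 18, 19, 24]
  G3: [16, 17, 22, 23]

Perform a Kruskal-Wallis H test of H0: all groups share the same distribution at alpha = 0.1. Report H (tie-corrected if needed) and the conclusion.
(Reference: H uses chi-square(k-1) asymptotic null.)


Step 1: Combine all N = 14 observations and assign midranks.
sorted (value, group, rank): (12,G1,1.5), (12,G2,1.5), (14,G2,3), (15,G1,4), (16,G1,5.5), (16,G3,5.5), (17,G3,7), (18,G2,8), (19,G1,9.5), (19,G2,9.5), (22,G3,11), (23,G3,12), (24,G1,13.5), (24,G2,13.5)
Step 2: Sum ranks within each group.
R_1 = 34 (n_1 = 5)
R_2 = 35.5 (n_2 = 5)
R_3 = 35.5 (n_3 = 4)
Step 3: H = 12/(N(N+1)) * sum(R_i^2/n_i) - 3(N+1)
     = 12/(14*15) * (34^2/5 + 35.5^2/5 + 35.5^2/4) - 3*15
     = 0.057143 * 798.312 - 45
     = 0.617857.
Step 4: Ties present; correction factor C = 1 - 24/(14^3 - 14) = 0.991209. Corrected H = 0.617857 / 0.991209 = 0.623337.
Step 5: Under H0, H ~ chi^2(2); p-value = 0.732224.
Step 6: alpha = 0.1. fail to reject H0.

H = 0.6233, df = 2, p = 0.732224, fail to reject H0.


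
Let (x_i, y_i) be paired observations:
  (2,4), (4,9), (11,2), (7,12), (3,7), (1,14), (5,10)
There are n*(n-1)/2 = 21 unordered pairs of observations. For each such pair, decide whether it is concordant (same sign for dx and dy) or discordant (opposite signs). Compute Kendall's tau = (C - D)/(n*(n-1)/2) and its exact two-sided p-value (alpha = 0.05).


Step 1: Enumerate the 21 unordered pairs (i,j) with i<j and classify each by sign(x_j-x_i) * sign(y_j-y_i).
  (1,2):dx=+2,dy=+5->C; (1,3):dx=+9,dy=-2->D; (1,4):dx=+5,dy=+8->C; (1,5):dx=+1,dy=+3->C
  (1,6):dx=-1,dy=+10->D; (1,7):dx=+3,dy=+6->C; (2,3):dx=+7,dy=-7->D; (2,4):dx=+3,dy=+3->C
  (2,5):dx=-1,dy=-2->C; (2,6):dx=-3,dy=+5->D; (2,7):dx=+1,dy=+1->C; (3,4):dx=-4,dy=+10->D
  (3,5):dx=-8,dy=+5->D; (3,6):dx=-10,dy=+12->D; (3,7):dx=-6,dy=+8->D; (4,5):dx=-4,dy=-5->C
  (4,6):dx=-6,dy=+2->D; (4,7):dx=-2,dy=-2->C; (5,6):dx=-2,dy=+7->D; (5,7):dx=+2,dy=+3->C
  (6,7):dx=+4,dy=-4->D
Step 2: C = 10, D = 11, total pairs = 21.
Step 3: tau = (C - D)/(n(n-1)/2) = (10 - 11)/21 = -0.047619.
Step 4: Exact two-sided p-value (enumerate n! = 5040 permutations of y under H0): p = 1.000000.
Step 5: alpha = 0.05. fail to reject H0.

tau_b = -0.0476 (C=10, D=11), p = 1.000000, fail to reject H0.
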